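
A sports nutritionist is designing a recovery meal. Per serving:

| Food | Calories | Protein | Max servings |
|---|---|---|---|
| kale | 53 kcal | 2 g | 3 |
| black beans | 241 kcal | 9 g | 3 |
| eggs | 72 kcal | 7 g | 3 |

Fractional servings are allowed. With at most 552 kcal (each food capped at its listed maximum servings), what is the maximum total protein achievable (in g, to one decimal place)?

33.6 g

Protein per kcal: eggs 0.09722, kale 0.03774, black beans 0.03734.
Take 3 servings of eggs: uses 216 kcal, +21.0 g protein (running total 21.0 g).
Take 3 servings of kale: uses 159 kcal, +6.0 g protein (running total 27.0 g).
Take 0.7344 servings of black beans: uses 177 kcal, +6.6 g protein (running total 33.6 g).
Greedy by best ratio exhausts the calories allowance optimally: 33.6 g.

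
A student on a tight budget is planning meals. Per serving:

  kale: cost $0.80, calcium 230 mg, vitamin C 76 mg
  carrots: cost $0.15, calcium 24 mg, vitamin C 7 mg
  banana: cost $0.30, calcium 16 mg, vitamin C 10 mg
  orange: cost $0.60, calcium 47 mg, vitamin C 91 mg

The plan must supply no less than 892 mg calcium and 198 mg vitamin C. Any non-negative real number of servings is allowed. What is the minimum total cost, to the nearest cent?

A basic optimal solution has at most two foods positive. Try each food alone and each pair with both targets met exactly.
kale only: max(892/230, 198/76) = 3.878 servings → $3.10.
carrots only: max(892/24, 198/7) = 37.17 servings → $5.58.
banana only: max(892/16, 198/10) = 55.75 servings → $16.73.
orange only: max(892/47, 198/91) = 18.98 servings → $11.39.
kale + carrots with both targets exact would need a negative amount; discard.
kale + banana with both targets exact would need a negative amount; discard.
kale + orange with both targets exact would need a negative amount; discard.
carrots + banana: the both-tight solution has a negative serving — not a feasible corner.
carrots + orange: the both-tight solution has a negative serving — not a feasible corner.
banana + orange with both targets exact would need a negative amount; discard.
So the least-cost plan costs $3.10.

$3.10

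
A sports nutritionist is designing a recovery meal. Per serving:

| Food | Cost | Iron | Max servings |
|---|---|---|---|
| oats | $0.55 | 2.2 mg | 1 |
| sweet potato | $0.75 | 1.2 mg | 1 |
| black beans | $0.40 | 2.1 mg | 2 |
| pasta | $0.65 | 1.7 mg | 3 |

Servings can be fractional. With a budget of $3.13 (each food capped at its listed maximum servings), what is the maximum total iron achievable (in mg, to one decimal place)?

11.1 mg

Iron per dollar: black beans 5.25, oats 4, pasta 2.615, sweet potato 1.6.
Take 2 servings of black beans: spends $0.80, +4.2 mg iron (running total 4.2 mg).
Take 1 serving of oats: spends $0.55, +2.2 mg iron (running total 6.4 mg).
Take 2.738 servings of pasta: spends $1.78, +4.7 mg iron (running total 11.1 mg).
Greedy by best ratio exhausts the cost allowance optimally: 11.1 mg.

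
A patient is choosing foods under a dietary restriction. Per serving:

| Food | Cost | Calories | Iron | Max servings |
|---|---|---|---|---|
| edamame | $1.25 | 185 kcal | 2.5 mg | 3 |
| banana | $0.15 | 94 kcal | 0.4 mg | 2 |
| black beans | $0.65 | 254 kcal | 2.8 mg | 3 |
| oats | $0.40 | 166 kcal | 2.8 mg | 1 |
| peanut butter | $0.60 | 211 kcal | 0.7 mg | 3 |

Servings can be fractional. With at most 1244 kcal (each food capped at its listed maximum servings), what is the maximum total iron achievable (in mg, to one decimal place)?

16.1 mg

Iron per kcal: oats 0.01687, edamame 0.01351, black beans 0.01102, banana 0.004255, peanut butter 0.003318.
Take 1 serving of oats: uses 166 kcal, +2.8 mg iron (running total 2.8 mg).
Take 3 servings of edamame: uses 555 kcal, +7.5 mg iron (running total 10.3 mg).
Take 2.059 servings of black beans: uses 523 kcal, +5.8 mg iron (running total 16.1 mg).
Greedy by best ratio exhausts the calories allowance optimally: 16.1 mg.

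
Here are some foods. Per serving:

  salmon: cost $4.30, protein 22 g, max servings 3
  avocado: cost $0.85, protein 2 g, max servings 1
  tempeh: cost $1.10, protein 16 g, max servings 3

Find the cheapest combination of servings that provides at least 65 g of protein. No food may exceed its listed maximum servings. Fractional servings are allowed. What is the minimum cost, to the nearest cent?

$6.62

Cost per g of protein: tempeh $0.0688, salmon $0.1955, avocado $0.4250.
Take 3 servings of tempeh: +48.0 g protein for $3.30 (total $3.30, still need 17.0 g).
Take 0.7727 servings of salmon: +17.0 g protein for $3.32 (total $6.62, still need 0.0 g).
Filling from the cheapest source first is optimal under one linear minimum: $6.62.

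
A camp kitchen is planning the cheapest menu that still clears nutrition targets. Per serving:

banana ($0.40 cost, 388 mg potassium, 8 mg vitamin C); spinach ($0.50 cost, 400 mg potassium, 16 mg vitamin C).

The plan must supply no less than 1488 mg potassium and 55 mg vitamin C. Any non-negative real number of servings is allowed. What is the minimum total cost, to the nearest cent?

banana only: max(1488/388, 55/8) = 6.875 servings → $2.75.
spinach only: max(1488/400, 55/16) = 3.72 servings → $1.86.
banana + spinach with both tight: 0.6011 servings and 3.137 servings → $1.81.
So the least-cost plan costs $1.81.

$1.81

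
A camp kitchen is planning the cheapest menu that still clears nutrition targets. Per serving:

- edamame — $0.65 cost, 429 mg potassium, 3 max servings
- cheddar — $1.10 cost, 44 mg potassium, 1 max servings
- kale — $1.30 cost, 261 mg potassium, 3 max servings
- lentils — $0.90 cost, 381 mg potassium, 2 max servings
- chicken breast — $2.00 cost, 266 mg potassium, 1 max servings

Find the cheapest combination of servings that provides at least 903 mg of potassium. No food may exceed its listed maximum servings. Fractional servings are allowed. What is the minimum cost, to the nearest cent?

Cost per mg of potassium: edamame $0.0015, lentils $0.0024, kale $0.0050, chicken breast $0.0075, cheddar $0.0250.
Take 2.105 servings of edamame: +903.0 mg potassium for $1.37 (total $1.37, still need 0.0 mg).
Greedy by cheapest-per-mg is optimal for a single linear constraint, so the minimum cost is $1.37.

$1.37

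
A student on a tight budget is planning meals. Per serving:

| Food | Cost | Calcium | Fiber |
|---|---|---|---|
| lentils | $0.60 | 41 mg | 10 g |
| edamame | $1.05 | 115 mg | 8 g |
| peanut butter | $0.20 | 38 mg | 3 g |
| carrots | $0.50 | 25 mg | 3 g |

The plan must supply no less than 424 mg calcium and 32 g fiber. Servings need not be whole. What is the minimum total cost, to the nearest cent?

$2.23

At the optimum either one food covers both requirements or two foods hit both targets exactly; no other combination can be cheaper.
lentils only: max(424/41, 32/10) = 10.34 servings → $6.20.
edamame only: max(424/115, 32/8) = 4 servings → $4.20.
peanut butter only: max(424/38, 32/3) = 11.16 servings → $2.23.
carrots only: max(424/25, 32/3) = 16.96 servings → $8.48.
lentils + edamame with both tight: 0.3504 servings and 3.562 servings → $3.95.
lentils + peanut butter with both targets exact would need a negative amount; discard.
lentils + carrots: intersection lies outside the first quadrant.
edamame + peanut butter with both tight: 1.366 servings and 7.024 servings → $2.84.
edamame + carrots with both tight: 3.255 servings and 1.986 servings → $4.41.
peanut butter + carrots: the both-tight solution has a negative serving — not a feasible corner.
The minimum over all feasible corners is $2.23.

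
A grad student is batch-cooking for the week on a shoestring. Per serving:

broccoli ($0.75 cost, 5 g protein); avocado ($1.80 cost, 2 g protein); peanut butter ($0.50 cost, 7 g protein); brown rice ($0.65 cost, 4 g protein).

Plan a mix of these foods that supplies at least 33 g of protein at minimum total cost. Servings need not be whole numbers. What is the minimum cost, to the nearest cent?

$2.36

Cost per g of protein: peanut butter $0.0714, broccoli $0.1500, brown rice $0.1625, avocado $0.9000.
With no serving limits, use only peanut butter: 33 g / 7 g = 4.714 servings × $0.50 = $2.36.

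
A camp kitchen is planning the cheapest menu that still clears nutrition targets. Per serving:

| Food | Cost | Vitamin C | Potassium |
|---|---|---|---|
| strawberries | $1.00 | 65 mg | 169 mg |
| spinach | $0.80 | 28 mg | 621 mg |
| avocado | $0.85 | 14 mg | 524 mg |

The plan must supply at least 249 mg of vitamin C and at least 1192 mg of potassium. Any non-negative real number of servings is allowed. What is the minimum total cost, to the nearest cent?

$4.20

strawberries only: max(249/65, 1192/169) = 7.053 servings → $7.05.
spinach only: max(249/28, 1192/621) = 8.893 servings → $7.11.
avocado only: max(249/14, 1192/524) = 17.79 servings → $15.12.
strawberries + spinach with both tight: 3.403 servings and 0.9934 servings → $4.20.
strawberries + avocado with both tight: 3.59 servings and 1.117 servings → $4.54.
spinach + avocado: intersection lies outside the first quadrant.
The minimum over all feasible corners is $4.20.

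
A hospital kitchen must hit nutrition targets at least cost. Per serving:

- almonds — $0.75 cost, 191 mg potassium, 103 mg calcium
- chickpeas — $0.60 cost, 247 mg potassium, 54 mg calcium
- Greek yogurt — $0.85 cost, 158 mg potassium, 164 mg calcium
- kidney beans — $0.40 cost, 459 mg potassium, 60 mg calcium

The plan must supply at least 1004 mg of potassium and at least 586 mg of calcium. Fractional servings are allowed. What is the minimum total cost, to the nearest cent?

At the optimum either one food covers both requirements or two foods hit both targets exactly; no other combination can be cheaper.
almonds only: max(1004/191, 586/103) = 5.689 servings → $4.27.
chickpeas only: max(1004/247, 586/54) = 10.85 servings → $6.51.
Greek yogurt only: max(1004/158, 586/164) = 6.354 servings → $5.40.
kidney beans only: max(1004/459, 586/60) = 9.767 servings → $3.91.
almonds + chickpeas: the both-tight solution has a negative serving — not a feasible corner.
almonds + Greek yogurt with both tight: 4.789 servings and 0.5657 servings → $4.07.
almonds + kidney beans: the both-tight solution has a negative serving — not a feasible corner.
chickpeas + Greek yogurt with both tight: 2.254 servings and 2.831 servings → $3.76.
chickpeas + kidney beans: the both-tight solution has a negative serving — not a feasible corner.
Greek yogurt + kidney beans with both tight: 3.172 servings and 1.095 servings → $3.13.
The minimum over all feasible corners is $3.13.

$3.13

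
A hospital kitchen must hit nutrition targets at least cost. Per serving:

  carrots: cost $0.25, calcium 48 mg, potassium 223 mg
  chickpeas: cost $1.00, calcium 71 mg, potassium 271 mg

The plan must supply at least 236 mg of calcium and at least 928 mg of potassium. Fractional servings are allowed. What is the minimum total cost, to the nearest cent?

carrots only: max(236/48, 928/223) = 4.917 servings → $1.23.
chickpeas only: max(236/71, 928/271) = 3.424 servings → $3.42.
carrots + chickpeas with both tight: 0.6839 servings and 2.862 servings → $3.03.
So the least-cost plan costs $1.23.

$1.23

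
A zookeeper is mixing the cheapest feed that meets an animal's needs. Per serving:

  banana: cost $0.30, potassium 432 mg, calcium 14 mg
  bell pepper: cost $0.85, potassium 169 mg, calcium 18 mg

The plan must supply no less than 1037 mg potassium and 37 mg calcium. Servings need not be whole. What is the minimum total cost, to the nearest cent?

The cheapest plan sits at a corner of the feasible region — with two constraints it uses at most two foods.
banana only: max(1037/432, 37/14) = 2.643 servings → $0.79.
bell pepper only: max(1037/169, 37/18) = 6.136 servings → $5.22.
banana + bell pepper with both tight: 2.294 servings and 0.271 servings → $0.92.
The minimum over all feasible corners is $0.79.

$0.79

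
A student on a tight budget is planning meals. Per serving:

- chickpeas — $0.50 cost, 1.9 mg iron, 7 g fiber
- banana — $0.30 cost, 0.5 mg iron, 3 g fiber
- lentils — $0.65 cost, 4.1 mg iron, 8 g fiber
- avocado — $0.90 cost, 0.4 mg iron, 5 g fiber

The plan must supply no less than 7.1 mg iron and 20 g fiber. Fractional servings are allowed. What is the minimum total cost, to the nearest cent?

$1.50

At the optimum either one food covers both requirements or two foods hit both targets exactly; no other combination can be cheaper.
chickpeas only: max(7.1/1.9, 20/7) = 3.737 servings → $1.87.
banana only: max(7.1/0.5, 20/3) = 14.2 servings → $4.26.
lentils only: max(7.1/4.1, 20/8) = 2.5 servings → $1.62.
avocado only: max(7.1/0.4, 20/5) = 17.75 servings → $15.97.
chickpeas + banana: intersection lies outside the first quadrant.
chickpeas + lentils with both tight: 1.867 servings and 0.8667 servings → $1.50.
chickpeas + avocado: the both-tight solution has a negative serving — not a feasible corner.
banana + lentils with both tight: 3.036 servings and 1.361 servings → $1.80.
banana + avocado: the both-tight solution has a negative serving — not a feasible corner.
lentils + avocado with both tight: 1.59 servings and 1.457 servings → $2.34.
Cheapest feasible corner: $1.50.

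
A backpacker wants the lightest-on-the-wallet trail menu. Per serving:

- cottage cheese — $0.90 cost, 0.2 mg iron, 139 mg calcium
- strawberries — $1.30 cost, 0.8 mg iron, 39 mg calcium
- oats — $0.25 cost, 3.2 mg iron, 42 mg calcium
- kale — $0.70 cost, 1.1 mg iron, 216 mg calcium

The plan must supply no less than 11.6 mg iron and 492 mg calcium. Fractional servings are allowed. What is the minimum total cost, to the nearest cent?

cottage cheese only: max(11.6/0.2, 492/139) = 58 servings → $52.20.
strawberries only: max(11.6/0.8, 492/39) = 14.5 servings → $18.85.
oats only: max(11.6/3.2, 492/42) = 11.71 servings → $2.93.
kale only: max(11.6/1.1, 492/216) = 10.55 servings → $7.38.
cottage cheese + strawberries: intersection lies outside the first quadrant.
cottage cheese + oats with both tight: 2.491 servings and 3.469 servings → $3.11.
cottage cheese + kale: intersection lies outside the first quadrant.
strawberries + oats with both tight: 11.92 servings and 0.6447 servings → $15.66.
strawberries + kale: intersection lies outside the first quadrant.
oats + kale with both tight: 3.046 servings and 1.686 servings → $1.94.
The minimum over all feasible corners is $1.94.

$1.94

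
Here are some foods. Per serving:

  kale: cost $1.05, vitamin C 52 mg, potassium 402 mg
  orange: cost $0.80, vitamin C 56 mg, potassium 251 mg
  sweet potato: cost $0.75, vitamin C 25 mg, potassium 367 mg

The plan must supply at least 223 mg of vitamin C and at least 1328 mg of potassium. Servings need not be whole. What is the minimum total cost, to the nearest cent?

$3.69

For a min-cost LP with two ≥-constraints, a basic feasible solution has at most two positive variables.
kale only: max(223/52, 1328/402) = 4.288 servings → $4.50.
orange only: max(223/56, 1328/251) = 5.291 servings → $4.23.
sweet potato only: max(223/25, 1328/367) = 8.92 servings → $6.69.
kale + orange with both tight: 1.945 servings and 2.177 servings → $3.78.
kale + sweet potato: intersection lies outside the first quadrant.
orange + sweet potato with both tight: 3.407 servings and 1.288 servings → $3.69.
The minimum over all feasible corners is $3.69.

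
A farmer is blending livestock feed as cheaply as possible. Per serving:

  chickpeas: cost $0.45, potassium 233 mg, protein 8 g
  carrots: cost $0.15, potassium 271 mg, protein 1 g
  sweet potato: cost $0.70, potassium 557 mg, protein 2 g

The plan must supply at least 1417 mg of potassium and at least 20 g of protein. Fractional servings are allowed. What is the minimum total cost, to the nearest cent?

$1.45

chickpeas only: max(1417/233, 20/8) = 6.082 servings → $2.74.
carrots only: max(1417/271, 20/1) = 20 servings → $3.00.
sweet potato only: max(1417/557, 20/2) = 10 servings → $7.00.
chickpeas + carrots with both tight: 2.069 servings and 3.45 servings → $1.45.
chickpeas + sweet potato with both tight: 2.082 servings and 1.673 servings → $2.11.
carrots + sweet potato: the both-tight solution has a negative serving — not a feasible corner.
The minimum over all feasible corners is $1.45.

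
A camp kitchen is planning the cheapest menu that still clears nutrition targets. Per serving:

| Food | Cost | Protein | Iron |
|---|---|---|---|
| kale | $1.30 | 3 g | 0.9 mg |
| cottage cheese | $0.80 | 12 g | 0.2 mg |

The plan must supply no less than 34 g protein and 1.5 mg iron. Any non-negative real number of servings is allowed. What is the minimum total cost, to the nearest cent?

$3.47

kale only: max(34/3, 1.5/0.9) = 11.33 servings → $14.73.
cottage cheese only: max(34/12, 1.5/0.2) = 7.5 servings → $6.00.
kale + cottage cheese with both tight: 1.098 servings and 2.559 servings → $3.47.
So the least-cost plan costs $3.47.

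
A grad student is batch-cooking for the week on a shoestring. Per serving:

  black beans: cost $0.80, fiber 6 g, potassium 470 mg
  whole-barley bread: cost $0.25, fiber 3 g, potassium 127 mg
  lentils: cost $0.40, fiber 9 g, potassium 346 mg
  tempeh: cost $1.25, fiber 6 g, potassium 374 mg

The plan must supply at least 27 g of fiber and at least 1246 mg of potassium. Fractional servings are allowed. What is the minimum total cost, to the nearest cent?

Compare the cost at each extreme point of the feasible region.
black beans only: max(27/6, 1246/470) = 4.5 servings → $3.60.
whole-barley bread only: max(27/3, 1246/127) = 9.811 servings → $2.45.
lentils only: max(27/9, 1246/346) = 3.601 servings → $1.44.
tempeh only: max(27/6, 1246/374) = 4.5 servings → $5.62.
black beans + whole-barley bread with both tight: 0.4769 servings and 8.046 servings → $2.39.
black beans + lentils with both tight: 0.8691 servings and 2.421 servings → $1.66.
black beans + tempeh with both targets exact would need a negative amount; discard.
whole-barley bread + lentils with both targets exact would need a negative amount; discard.
whole-barley bread + tempeh with both tight: 7.283 servings and 0.8583 servings → $2.89.
lentils + tempeh with both tight: 2.033 servings and 1.451 servings → $2.63.
So the least-cost plan costs $1.44.

$1.44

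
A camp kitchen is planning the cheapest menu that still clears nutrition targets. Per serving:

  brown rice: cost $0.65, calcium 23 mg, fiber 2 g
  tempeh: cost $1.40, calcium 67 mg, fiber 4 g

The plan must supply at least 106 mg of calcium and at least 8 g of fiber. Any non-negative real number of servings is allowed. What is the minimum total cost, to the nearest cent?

$2.67

Check every corner: each single food scaled to meet both minima, and each pair solved so both constraints bind.
brown rice only: max(106/23, 8/2) = 4.609 servings → $3.00.
tempeh only: max(106/67, 8/4) = 2 servings → $2.80.
brown rice + tempeh with both tight: 2.667 servings and 0.6667 servings → $2.67.
The minimum over all feasible corners is $2.67.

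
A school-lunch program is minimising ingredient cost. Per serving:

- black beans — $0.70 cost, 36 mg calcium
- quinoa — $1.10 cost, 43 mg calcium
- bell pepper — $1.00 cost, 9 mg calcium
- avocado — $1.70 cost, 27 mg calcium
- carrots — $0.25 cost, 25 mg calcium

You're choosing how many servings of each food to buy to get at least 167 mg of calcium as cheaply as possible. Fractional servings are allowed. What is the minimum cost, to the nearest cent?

$1.67

Cost per mg of calcium: carrots $0.0100, black beans $0.0194, quinoa $0.0256, avocado $0.0630, bell pepper $0.1111.
With no serving limits, use only carrots: 167 mg / 25 mg = 6.68 servings × $0.25 = $1.67.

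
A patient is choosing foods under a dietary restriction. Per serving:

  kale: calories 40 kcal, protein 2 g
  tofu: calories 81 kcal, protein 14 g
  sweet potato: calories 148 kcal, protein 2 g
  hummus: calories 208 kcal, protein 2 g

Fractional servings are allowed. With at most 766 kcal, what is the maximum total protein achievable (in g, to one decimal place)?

Protein per kcal: tofu 0.1728, kale 0.05, sweet potato 0.01351, hummus 0.009615.
With no serving limits, spend the whole calories allowance on tofu: 766 kcal / 81 kcal × 14 g = 132.4 g.

132.4 g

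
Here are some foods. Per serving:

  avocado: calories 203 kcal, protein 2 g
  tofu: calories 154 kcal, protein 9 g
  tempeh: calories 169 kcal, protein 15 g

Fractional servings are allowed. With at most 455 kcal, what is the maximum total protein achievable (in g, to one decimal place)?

Protein per kcal: tempeh 0.08876, tofu 0.05844, avocado 0.009852.
With no serving limits, spend the whole calories allowance on tempeh: 455 kcal / 169 kcal × 15 g = 40.4 g.

40.4 g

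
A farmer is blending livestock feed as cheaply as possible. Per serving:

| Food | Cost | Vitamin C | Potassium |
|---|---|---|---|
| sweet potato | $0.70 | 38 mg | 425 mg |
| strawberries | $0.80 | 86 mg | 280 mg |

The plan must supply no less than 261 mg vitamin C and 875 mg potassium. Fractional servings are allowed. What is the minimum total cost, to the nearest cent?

For a min-cost LP with two ≥-constraints, a basic feasible solution has at most two positive variables.
sweet potato only: max(261/38, 875/425) = 6.868 servings → $4.81.
strawberries only: max(261/86, 875/280) = 3.125 servings → $2.50.
sweet potato + strawberries with both tight: 0.08375 servings and 2.998 servings → $2.46.
Cheapest feasible corner: $2.46.

$2.46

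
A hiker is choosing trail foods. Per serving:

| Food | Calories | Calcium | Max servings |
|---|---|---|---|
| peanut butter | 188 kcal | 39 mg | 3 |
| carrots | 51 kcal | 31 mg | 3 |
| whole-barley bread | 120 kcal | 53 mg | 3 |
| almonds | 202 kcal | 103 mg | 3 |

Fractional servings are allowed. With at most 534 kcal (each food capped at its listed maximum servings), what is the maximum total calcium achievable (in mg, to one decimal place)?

287.3 mg

Calcium per kcal: carrots 0.6078, almonds 0.5099, whole-barley bread 0.4417, peanut butter 0.2074.
Take 3 servings of carrots: uses 153 kcal, +93.0 mg calcium (running total 93.0 mg).
Take 1.886 servings of almonds: uses 381 kcal, +194.3 mg calcium (running total 287.3 mg).
Greedy by best ratio exhausts the calories allowance optimally: 287.3 mg.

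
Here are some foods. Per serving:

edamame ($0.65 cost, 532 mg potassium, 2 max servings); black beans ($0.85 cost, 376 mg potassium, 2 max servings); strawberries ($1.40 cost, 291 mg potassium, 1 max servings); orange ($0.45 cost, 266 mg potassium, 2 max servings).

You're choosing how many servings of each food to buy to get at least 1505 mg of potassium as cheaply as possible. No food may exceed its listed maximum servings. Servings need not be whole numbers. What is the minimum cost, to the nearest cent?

Cost per mg of potassium: edamame $0.0012, orange $0.0017, black beans $0.0023, strawberries $0.0048.
Take 2 servings of edamame: +1064.0 mg potassium for $1.30 (total $1.30, still need 441.0 mg).
Take 1.658 servings of orange: +441.0 mg potassium for $0.75 (total $2.05, still need 0.0 mg).
Filling from the cheapest source first is optimal under one linear minimum: $2.05.

$2.05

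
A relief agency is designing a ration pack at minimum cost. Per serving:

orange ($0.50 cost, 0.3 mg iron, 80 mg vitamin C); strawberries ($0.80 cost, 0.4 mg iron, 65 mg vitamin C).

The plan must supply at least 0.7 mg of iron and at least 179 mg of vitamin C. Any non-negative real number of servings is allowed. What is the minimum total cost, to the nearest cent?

This is a tiny linear program; its minimum lies at a vertex of the feasible set. List the vertices and price them.
orange only: max(0.7/0.3, 179/80) = 2.333 servings → $1.17.
strawberries only: max(0.7/0.4, 179/65) = 2.754 servings → $2.20.
orange + strawberries with both tight: 2.088 servings and 0.184 servings → $1.19.
Cheapest feasible corner: $1.17.

$1.17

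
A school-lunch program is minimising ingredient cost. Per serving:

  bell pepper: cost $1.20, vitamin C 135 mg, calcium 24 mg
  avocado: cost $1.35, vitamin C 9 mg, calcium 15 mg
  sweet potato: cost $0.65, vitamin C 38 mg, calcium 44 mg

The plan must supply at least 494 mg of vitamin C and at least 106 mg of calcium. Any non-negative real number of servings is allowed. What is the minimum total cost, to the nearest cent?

With two linear requirements the optimum uses one or two foods; enumerate the corners.
bell pepper only: max(494/135, 106/24) = 4.417 servings → $5.30.
avocado only: max(494/9, 106/15) = 54.89 servings → $74.10.
sweet potato only: max(494/38, 106/44) = 13 servings → $8.45.
bell pepper + avocado with both tight: 3.569 servings and 1.357 servings → $6.11.
bell pepper + sweet potato with both tight: 3.522 servings and 0.4881 servings → $4.54.
avocado + sweet potato: intersection lies outside the first quadrant.
Cheapest feasible corner: $4.54.

$4.54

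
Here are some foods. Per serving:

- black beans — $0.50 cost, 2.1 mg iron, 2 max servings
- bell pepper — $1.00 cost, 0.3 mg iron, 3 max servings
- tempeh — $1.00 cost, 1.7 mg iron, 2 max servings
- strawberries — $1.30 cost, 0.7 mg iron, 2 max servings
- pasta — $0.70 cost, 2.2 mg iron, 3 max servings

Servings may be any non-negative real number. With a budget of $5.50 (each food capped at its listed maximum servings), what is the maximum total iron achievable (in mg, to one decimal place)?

Iron per dollar: black beans 4.2, pasta 3.143, tempeh 1.7, strawberries 0.5385, bell pepper 0.3.
Take 2 servings of black beans: spends $1.00, +4.2 mg iron (running total 4.2 mg).
Take 3 servings of pasta: spends $2.10, +6.6 mg iron (running total 10.8 mg).
Take 2 servings of tempeh: spends $2.00, +3.4 mg iron (running total 14.2 mg).
Take 0.3077 servings of strawberries: spends $0.40, +0.2 mg iron (running total 14.4 mg).
Greedy by best ratio exhausts the cost allowance optimally: 14.4 mg.

14.4 mg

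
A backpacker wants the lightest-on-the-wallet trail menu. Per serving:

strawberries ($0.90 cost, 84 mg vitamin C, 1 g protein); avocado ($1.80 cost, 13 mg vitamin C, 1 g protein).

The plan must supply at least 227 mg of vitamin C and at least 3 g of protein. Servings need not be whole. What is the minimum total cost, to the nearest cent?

Check every corner: each single food scaled to meet both minima, and each pair solved so both constraints bind.
strawberries only: max(227/84, 3/1) = 3 servings → $2.70.
avocado only: max(227/13, 3/1) = 17.46 servings → $31.43.
strawberries + avocado with both tight: 2.648 servings and 0.3521 servings → $3.02.
So the least-cost plan costs $2.70.

$2.70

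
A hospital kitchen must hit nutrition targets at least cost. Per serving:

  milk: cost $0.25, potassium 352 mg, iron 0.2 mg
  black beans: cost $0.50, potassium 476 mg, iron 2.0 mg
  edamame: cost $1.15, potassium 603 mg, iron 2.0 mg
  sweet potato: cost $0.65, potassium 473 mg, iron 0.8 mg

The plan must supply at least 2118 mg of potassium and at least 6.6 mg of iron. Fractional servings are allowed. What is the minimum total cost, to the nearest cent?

$2.01

milk only: max(2118/352, 6.6/0.2) = 33 servings → $8.25.
black beans only: max(2118/476, 6.6/2.0) = 4.45 servings → $2.22.
edamame only: max(2118/603, 6.6/2.0) = 3.512 servings → $4.04.
sweet potato only: max(2118/473, 6.6/0.8) = 8.25 servings → $5.36.
milk + black beans with both tight: 1.798 servings and 3.12 servings → $2.01.
milk + edamame with both tight: 0.4391 servings and 3.256 servings → $3.85.
milk + sweet potato: the both-tight solution has a negative serving — not a feasible corner.
black beans + edamame with both targets exact would need a negative amount; discard.
black beans + sweet potato with both tight: 2.525 servings and 1.936 servings → $2.52.
edamame + sweet potato with both tight: 3.079 servings and 0.5526 servings → $3.90.
The minimum over all feasible corners is $2.01.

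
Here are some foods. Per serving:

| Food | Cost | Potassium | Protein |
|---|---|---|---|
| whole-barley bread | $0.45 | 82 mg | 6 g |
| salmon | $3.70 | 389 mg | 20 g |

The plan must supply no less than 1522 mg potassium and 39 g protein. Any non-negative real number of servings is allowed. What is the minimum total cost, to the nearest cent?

$8.35

Check every corner: each single food scaled to meet both minima, and each pair solved so both constraints bind.
whole-barley bread only: max(1522/82, 39/6) = 18.56 servings → $8.35.
salmon only: max(1522/389, 39/20) = 3.913 servings → $14.48.
whole-barley bread + salmon: intersection lies outside the first quadrant.
Cheapest feasible corner: $8.35.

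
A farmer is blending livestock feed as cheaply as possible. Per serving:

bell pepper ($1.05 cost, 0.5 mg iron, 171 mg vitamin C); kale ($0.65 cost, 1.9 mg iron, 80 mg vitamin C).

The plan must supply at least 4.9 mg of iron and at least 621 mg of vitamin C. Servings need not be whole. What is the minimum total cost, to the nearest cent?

A basic optimal solution has at most two foods positive. Try each food alone and each pair with both targets met exactly.
bell pepper only: max(4.9/0.5, 621/171) = 9.8 servings → $10.29.
kale only: max(4.9/1.9, 621/80) = 7.763 servings → $5.05.
bell pepper + kale with both tight: 2.766 servings and 1.851 servings → $4.11.
The minimum over all feasible corners is $4.11.

$4.11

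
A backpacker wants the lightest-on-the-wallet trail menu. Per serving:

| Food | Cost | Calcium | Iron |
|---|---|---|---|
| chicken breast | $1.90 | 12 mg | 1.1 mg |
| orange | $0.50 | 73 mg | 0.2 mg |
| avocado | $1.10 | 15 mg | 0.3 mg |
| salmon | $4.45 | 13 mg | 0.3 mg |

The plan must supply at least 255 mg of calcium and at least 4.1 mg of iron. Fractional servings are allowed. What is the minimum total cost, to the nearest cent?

An LP optimum is at a vertex; with two nutrient constraints at most two foods are used. Check each candidate.
chicken breast only: max(255/12, 4.1/1.1) = 21.25 servings → $40.38.
orange only: max(255/73, 4.1/0.2) = 20.5 servings → $10.25.
avocado only: max(255/15, 4.1/0.3) = 17 servings → $18.70.
salmon only: max(255/13, 4.1/0.3) = 19.62 servings → $87.29.
chicken breast + orange with both tight: 3.187 servings and 2.969 servings → $7.54.
chicken breast + avocado: the both-tight solution has a negative serving — not a feasible corner.
chicken breast + salmon with both targets exact would need a negative amount; discard.
orange + avocado with both tight: 0.7937 servings and 13.14 servings → $14.85.
orange + salmon with both tight: 1.202 servings and 12.87 servings → $57.85.
avocado + salmon: intersection lies outside the first quadrant.
The minimum over all feasible corners is $7.54.

$7.54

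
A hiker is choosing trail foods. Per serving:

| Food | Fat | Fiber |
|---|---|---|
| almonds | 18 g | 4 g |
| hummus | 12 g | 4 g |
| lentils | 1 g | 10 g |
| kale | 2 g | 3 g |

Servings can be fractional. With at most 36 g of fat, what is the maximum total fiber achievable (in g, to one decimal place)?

360.0 g

Fiber per g fat: lentils 10, kale 1.5, hummus 0.3333, almonds 0.2222.
With no serving limits, spend the whole fat allowance on lentils: 36 g / 1 g × 10 g = 360.0 g.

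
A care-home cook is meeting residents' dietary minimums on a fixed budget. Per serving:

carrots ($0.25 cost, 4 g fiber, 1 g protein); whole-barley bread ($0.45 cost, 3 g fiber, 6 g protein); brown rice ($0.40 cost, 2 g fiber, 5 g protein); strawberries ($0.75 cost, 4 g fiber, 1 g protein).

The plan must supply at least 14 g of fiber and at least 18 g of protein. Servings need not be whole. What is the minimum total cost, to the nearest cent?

$1.60

Check every corner: each single food scaled to meet both minima, and each pair solved so both constraints bind.
carrots only: max(14/4, 18/1) = 18 servings → $4.50.
whole-barley bread only: max(14/3, 18/6) = 4.667 servings → $2.10.
brown rice only: max(14/2, 18/5) = 7 servings → $2.80.
strawberries only: max(14/4, 18/1) = 18 servings → $13.50.
carrots + whole-barley bread with both tight: 1.429 servings and 2.762 servings → $1.60.
carrots + brown rice with both tight: 1.889 servings and 3.222 servings → $1.76.
carrots + strawberries (both tight): parallel constraints — no distinct corner.
whole-barley bread + brown rice: the both-tight solution has a negative serving — not a feasible corner.
whole-barley bread + strawberries with both tight: 2.762 servings and 1.429 servings → $2.31.
brown rice + strawberries with both tight: 3.222 servings and 1.889 servings → $2.71.
So the least-cost plan costs $1.60.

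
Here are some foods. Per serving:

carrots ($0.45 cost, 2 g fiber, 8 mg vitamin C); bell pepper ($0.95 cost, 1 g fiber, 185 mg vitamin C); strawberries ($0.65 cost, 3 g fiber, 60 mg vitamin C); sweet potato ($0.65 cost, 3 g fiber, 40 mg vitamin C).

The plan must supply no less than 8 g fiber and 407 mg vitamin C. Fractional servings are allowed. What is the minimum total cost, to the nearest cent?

$2.83

Two binding constraints pin down two serving amounts, so the optimal mix uses at most two foods. The candidates are each food alone (scaled to the tighter of fiber/vitamin C) and each pair with both constraints tight.
carrots only: max(8/2, 407/8) = 50.88 servings → $22.89.
bell pepper only: max(8/1, 407/185) = 8 servings → $7.60.
strawberries only: max(8/3, 407/60) = 6.783 servings → $4.41.
sweet potato only: max(8/3, 407/40) = 10.18 servings → $6.61.
carrots + bell pepper with both tight: 2.964 servings and 2.072 servings → $3.30.
carrots + strawberries: the both-tight solution has a negative serving — not a feasible corner.
carrots + sweet potato with both targets exact would need a negative amount; discard.
bell pepper + strawberries with both tight: 1.497 servings and 2.168 servings → $2.83.
bell pepper + sweet potato with both tight: 1.75 servings and 2.083 servings → $3.02.
strawberries + sweet potato: the both-tight solution has a negative serving — not a feasible corner.
The minimum over all feasible corners is $2.83.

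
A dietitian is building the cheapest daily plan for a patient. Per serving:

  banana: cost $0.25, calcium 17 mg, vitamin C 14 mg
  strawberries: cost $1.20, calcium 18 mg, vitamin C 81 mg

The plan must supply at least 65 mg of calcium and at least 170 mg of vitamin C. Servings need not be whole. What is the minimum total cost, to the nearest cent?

Two binding constraints pin down two serving amounts, so the optimal mix uses at most two foods. The candidates are each food alone (scaled to the tighter of calcium/vitamin C) and each pair with both constraints tight.
banana only: max(65/17, 170/14) = 12.14 servings → $3.04.
strawberries only: max(65/18, 170/81) = 3.611 servings → $4.33.
banana + strawberries with both tight: 1.96 servings and 1.76 servings → $2.60.
The minimum over all feasible corners is $2.60.

$2.60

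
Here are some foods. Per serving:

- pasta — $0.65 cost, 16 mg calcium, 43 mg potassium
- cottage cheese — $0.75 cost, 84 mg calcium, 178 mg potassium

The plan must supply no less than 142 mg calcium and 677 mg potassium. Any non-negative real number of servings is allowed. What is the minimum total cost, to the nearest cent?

With two linear requirements the optimum uses one or two foods; enumerate the corners.
pasta only: max(142/16, 677/43) = 15.74 servings → $10.23.
cottage cheese only: max(142/84, 677/178) = 3.803 servings → $2.85.
pasta + cottage cheese with both targets exact would need a negative amount; discard.
Cheapest feasible corner: $2.85.

$2.85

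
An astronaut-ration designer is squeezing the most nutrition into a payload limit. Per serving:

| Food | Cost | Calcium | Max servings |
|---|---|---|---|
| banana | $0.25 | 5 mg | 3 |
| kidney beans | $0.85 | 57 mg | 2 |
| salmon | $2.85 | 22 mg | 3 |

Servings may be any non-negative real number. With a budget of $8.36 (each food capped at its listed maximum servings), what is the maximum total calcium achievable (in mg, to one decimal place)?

174.6 mg

Calcium per dollar: kidney beans 67.06, banana 20, salmon 7.719.
Take 2 servings of kidney beans: spends $1.70, +114.0 mg calcium (running total 114.0 mg).
Take 3 servings of banana: spends $0.75, +15.0 mg calcium (running total 129.0 mg).
Take 2.074 servings of salmon: spends $5.91, +45.6 mg calcium (running total 174.6 mg).
Filling greedily by calcium-per-dollar is optimal for one linear limit, giving 174.6 mg.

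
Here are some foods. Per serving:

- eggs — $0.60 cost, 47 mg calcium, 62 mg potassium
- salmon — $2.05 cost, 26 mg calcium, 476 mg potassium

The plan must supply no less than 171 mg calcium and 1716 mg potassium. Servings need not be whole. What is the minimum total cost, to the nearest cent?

$7.98

Compare the cost at each extreme point of the feasible region.
eggs only: max(171/47, 1716/62) = 27.68 servings → $16.61.
salmon only: max(171/26, 1716/476) = 6.577 servings → $13.48.
eggs + salmon with both tight: 1.772 servings and 3.374 servings → $7.98.
The minimum over all feasible corners is $7.98.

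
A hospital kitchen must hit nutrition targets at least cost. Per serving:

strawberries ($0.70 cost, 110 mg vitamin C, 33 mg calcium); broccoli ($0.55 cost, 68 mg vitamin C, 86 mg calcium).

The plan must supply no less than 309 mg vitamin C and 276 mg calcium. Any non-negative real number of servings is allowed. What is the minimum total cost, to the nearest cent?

$2.29

strawberries only: max(309/110, 276/33) = 8.364 servings → $5.85.
broccoli only: max(309/68, 276/86) = 4.544 servings → $2.50.
strawberries + broccoli with both tight: 1.082 servings and 2.794 servings → $2.29.
So the least-cost plan costs $2.29.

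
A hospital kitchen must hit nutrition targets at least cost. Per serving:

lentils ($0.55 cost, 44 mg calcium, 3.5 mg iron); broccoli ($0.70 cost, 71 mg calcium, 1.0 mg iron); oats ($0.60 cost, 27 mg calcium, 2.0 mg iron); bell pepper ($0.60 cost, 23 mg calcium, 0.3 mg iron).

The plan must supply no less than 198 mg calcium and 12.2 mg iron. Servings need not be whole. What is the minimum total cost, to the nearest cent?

$2.33

This is a tiny linear program; its minimum lies at a vertex of the feasible set. List the vertices and price them.
lentils only: max(198/44, 12.2/3.5) = 4.5 servings → $2.48.
broccoli only: max(198/71, 12.2/1.0) = 12.2 servings → $8.54.
oats only: max(198/27, 12.2/2.0) = 7.333 servings → $4.40.
bell pepper only: max(198/23, 12.2/0.3) = 40.67 servings → $24.40.
lentils + broccoli with both tight: 3.267 servings and 0.7638 servings → $2.33.
lentils + oats with both targets exact would need a negative amount; discard.
lentils + bell pepper with both tight: 3.287 servings and 2.321 servings → $3.20.
broccoli + oats with both tight: 0.5791 servings and 5.81 servings → $3.89.
broccoli + bell pepper: intersection lies outside the first quadrant.
oats + bell pepper with both tight: 5.836 servings and 1.757 servings → $4.56.
The minimum over all feasible corners is $2.33.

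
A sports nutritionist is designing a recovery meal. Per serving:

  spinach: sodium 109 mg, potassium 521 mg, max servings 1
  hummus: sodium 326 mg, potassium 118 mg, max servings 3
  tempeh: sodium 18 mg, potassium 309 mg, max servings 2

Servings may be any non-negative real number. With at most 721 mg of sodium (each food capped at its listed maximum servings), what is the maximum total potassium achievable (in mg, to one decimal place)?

1347.5 mg

Potassium per mg sodium: tempeh 17.17, spinach 4.78, hummus 0.362.
Take 2 servings of tempeh: uses 36 mg sodium, +618.0 mg potassium (running total 618.0 mg).
Take 1 serving of spinach: uses 109 mg sodium, +521.0 mg potassium (running total 1139.0 mg).
Take 1.767 servings of hummus: uses 576 mg sodium, +208.5 mg potassium (running total 1347.5 mg).
Greedy by best ratio exhausts the sodium allowance optimally: 1347.5 mg.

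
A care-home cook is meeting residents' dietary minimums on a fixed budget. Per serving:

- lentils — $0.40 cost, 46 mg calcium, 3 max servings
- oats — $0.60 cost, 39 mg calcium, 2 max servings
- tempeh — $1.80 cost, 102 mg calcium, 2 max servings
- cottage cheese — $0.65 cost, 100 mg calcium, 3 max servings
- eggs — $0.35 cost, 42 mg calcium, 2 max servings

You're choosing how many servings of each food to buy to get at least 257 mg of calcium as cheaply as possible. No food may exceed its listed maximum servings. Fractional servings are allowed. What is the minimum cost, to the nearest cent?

Cost per mg of calcium: cottage cheese $0.0065, eggs $0.0083, lentils $0.0087, oats $0.0154, tempeh $0.0176.
Take 2.57 servings of cottage cheese: +257.0 mg calcium for $1.67 (total $1.67, still need 0.0 mg).
Filling from the cheapest source first is optimal under one linear minimum: $1.67.

$1.67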